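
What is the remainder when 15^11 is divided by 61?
By repeated squaring (mod 61): 15^{1}≡15, 15^{2}≡42, 15^{4}≡56, 15^{8}≡25. Then 15^{11} = 15^{8+2+1} ≡ 25 × 42 × 15 ≡ 12 (mod 61)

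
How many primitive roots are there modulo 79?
Number of primitive roots mod 79 = φ(p-1) = φ(78) = 24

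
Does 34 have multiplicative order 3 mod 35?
Powers of 34 mod 35: 34^1≡34, 34^2≡1. Already 34^2≡1, so the order is 2 < 3. No, the actual order is 2.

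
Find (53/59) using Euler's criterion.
(53/59) = 53^{29} mod 59 = 1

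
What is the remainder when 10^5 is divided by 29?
By repeated squaring mod 29: 10^{1}≡10, 10^{2}≡13, 10^{4}≡24. Then 10^{5} = 10^{4+1} ≡ 24 × 10 ≡ 8 mod 29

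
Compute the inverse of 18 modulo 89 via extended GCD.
Extended GCD: 18(5) + 89(-1) = 1. So 18^(-1) ≡ 5 mod 89. Verify: 18 × 5 = 90 ≡ 1 mod 89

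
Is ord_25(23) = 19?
Powers of 23 mod 25: 23^1≡23, 23^2≡4, 23^3≡17, 23^4≡16, 23^5≡18, 23^6≡14, 23^7≡22, 23^8≡6, 23^9≡13, 23^10≡24, 23^11≡2, 23^12≡21, 23^13≡8, 23^14≡9, 23^15≡7, 23^16≡11, 23^17≡3, 23^18≡19, 23^19≡12, 23^20≡1. 23^19≡12≢1, so ord ≠ 19. No, the actual order is 20.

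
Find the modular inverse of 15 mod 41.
Since 41 is prime, by Fermat 15^(-1) ≡ 15^{39} ≡ 11 mod 41. Verify: 15 × 11 = 165 ≡ 1 mod 41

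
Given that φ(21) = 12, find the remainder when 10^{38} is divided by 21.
By Euler: 10^{12} ≡ 1 (mod 21) since gcd(10, 21) = 1. 38 = 3×12 + 2. So 10^{38} ≡ 10^{2} ≡ 16 (mod 21)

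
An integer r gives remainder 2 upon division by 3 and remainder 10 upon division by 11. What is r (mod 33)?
M = 3 × 11 = 33. M₁ = 11, y₁ ≡ 2 (mod 3). M₂ = 3, y₂ ≡ 4 (mod 11). r = 2×11×2 + 10×3×4 ≡ 32 (mod 33)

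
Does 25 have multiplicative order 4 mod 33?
Powers of 25 mod 33: 25^1≡25, 25^2≡31, 25^3≡16, 25^4≡4, 25^5≡1. 25^4≡4≢1, so ord ≠ 4. No, the actual order is 5.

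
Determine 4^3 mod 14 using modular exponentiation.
4^{3} = 64 ≡ 8 mod 14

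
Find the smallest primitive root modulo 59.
g = 2. For each prime q|58: 2^{29}≡58, 2^{2}≡4, none ≡ 1, so ord_59(2) = 58 and 2 is a primitive root.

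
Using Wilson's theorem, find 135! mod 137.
(136)! = (135)! × (136) ≡ -1 (mod 137). So (135)! ≡ -1 × (136)^(-1) ≡ (-1)×(-1) = 1 (mod 137)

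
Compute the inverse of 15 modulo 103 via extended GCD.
Extended GCD: 15(-48) + 103(7) = 1. So 15^(-1) ≡ -48 ≡ 55 (mod 103). Verify: 15 × 55 = 825 ≡ 1 (mod 103)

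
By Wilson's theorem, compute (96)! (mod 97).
By Wilson's theorem, (96)! ≡ -1 ≡ 96 (mod 97)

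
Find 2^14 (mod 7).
Using Fermat: 2^{6} ≡ 1 (mod 7). 14 ≡ 2 (mod 6). So 2^{14} ≡ 2^{2} ≡ 4 (mod 7)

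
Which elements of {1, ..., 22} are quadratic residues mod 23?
Quadratic residues modulo 23: {1, 2, 3, 4, 6, 8, 9, 12, 13, 16, 18}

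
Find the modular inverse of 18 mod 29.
Since 29 is prime, by Fermat 18^(-1) ≡ 18^{27} ≡ 21 mod 29. Verify: 18 × 21 = 378 ≡ 1 mod 29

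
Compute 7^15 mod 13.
Using Fermat: 7^{12} ≡ 1 mod 13. 15 ≡ 3 mod 12. So 7^{15} ≡ 7^{3} ≡ 5 mod 13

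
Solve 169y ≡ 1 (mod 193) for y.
Since 193 is prime, by Fermat 169^(-1) ≡ 169^{191} ≡ 8 (mod 193). Verify: 169 × 8 = 1352 ≡ 1 (mod 193)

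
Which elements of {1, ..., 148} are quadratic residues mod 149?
Squares in Z_149*: {1, 4, 5, 6, 7, 9, 16, 17, 19, 20, 22, 24, 25, 26, 28, 29, 30, 31, 33, 35, 36, 37, 39, 42, 45, 46, 47, 49, 53, 54, 61, 63, 64, 67, 68, 69, 73, 76, 80, 81, 82, 85, 86, 88, 95, 96, 100, 102, 103, 104, 107, 110, 112, 113, 114, 116, 118, 119, 120, 121, 123, 124, 125, 127, 129, 130, 132, 133, 140, 142, 143, 144, 145, 148}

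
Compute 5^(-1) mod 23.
Since 23 is prime, by Fermat 5^(-1) ≡ 5^{21} ≡ 14 mod 23. Verify: 5 × 14 = 70 ≡ 1 mod 23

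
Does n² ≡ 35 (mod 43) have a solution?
By Euler's criterion: 35^{21} ≡ 1 (mod 43). Since this equals 1, 35 is a QR.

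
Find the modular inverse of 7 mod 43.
Since 43 is prime, by Fermat 7^(-1) ≡ 7^{41} ≡ 37 (mod 43). Verify: 7 × 37 = 259 ≡ 1 (mod 43)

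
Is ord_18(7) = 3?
Powers of 7 mod 18: 7^1≡7, 7^2≡13, 7^3≡1. First k with 7^k≡1 is k=3. Yes, ord_18(7) = 3.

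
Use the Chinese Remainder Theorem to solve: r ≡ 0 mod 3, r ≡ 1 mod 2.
M = 3 × 2 = 6. M₁ = 2, y₁ ≡ 2 mod 3. M₂ = 3, y₂ ≡ 1 mod 2. r = 0×2×2 + 1×3×1 ≡ 3 mod 6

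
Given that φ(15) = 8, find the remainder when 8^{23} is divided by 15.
By Euler: 8^{8} ≡ 1 mod 15 since gcd(8, 15) = 1. 23 = 2×8 + 7. So 8^{23} ≡ 8^{7} ≡ 2 mod 15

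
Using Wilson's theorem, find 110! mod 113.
(112)! = (110)! × (111) × (112) ≡ -1 mod 113. So (110)! ≡ -1 × [(112)(111)]^(-1) ≡ 56 mod 113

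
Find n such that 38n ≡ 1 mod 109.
Since 109 is prime, by Fermat 38^(-1) ≡ 38^{107} ≡ 66 mod 109. Verify: 38 × 66 = 2508 ≡ 1 mod 109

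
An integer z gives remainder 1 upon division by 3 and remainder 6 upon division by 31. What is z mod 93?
M = 3 × 31 = 93. M₁ = 31, y₁ ≡ 1 mod 3. M₂ = 3, y₂ ≡ 21 mod 31. z = 1×31×1 + 6×3×21 ≡ 37 mod 93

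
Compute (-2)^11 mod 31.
By repeated squaring (mod 31): (-2)^{1}≡29, (-2)^{2}≡4, (-2)^{4}≡16, (-2)^{8}≡8. Then (-2)^{11} = (-2)^{8+2+1} ≡ 8 × 4 × 29 ≡ 29 (mod 31)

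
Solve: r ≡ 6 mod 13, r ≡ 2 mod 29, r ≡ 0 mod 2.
M = 13 × 29 × 2 = 754. M₁ = 58, y₁ ≡ 11 mod 13. M₂ = 26, y₂ ≡ 19 mod 29. M₃ = 377, y₃ ≡ 1 mod 2. r = 6×58×11 + 2×26×19 + 0×377×1 ≡ 292 mod 754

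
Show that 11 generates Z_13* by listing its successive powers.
11^1, 11^2, ..., 11^{12} mod 13: [11, 4, 5, 3, 7, 12, 2, 9, 8, 10, 6, 1]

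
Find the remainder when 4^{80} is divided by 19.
By Fermat: 4^{18} ≡ 1 (mod 19). 80 = 4×18 + 8. So 4^{80} ≡ 4^{8} ≡ 5 (mod 19)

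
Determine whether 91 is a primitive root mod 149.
ord_149(91) divides 148. For each prime q|148: 91^{74}≡148, 91^{4}≡95, none ≡ 1. So 91 has order 148 and is a primitive root mod 149.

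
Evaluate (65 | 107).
(65/107) = 65^{53} mod 107 = -1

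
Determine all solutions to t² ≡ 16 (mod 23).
The square roots of 16 mod 23 are 4 and 19. Verify: 4² = 16 ≡ 16 (mod 23)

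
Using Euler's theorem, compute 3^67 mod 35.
By Euler: 3^{24} ≡ 1 (mod 35) since gcd(3, 35) = 1. 67 = 2×24 + 19. So 3^{67} ≡ 3^{19} ≡ 17 (mod 35)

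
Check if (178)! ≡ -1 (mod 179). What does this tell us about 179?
(178)! mod 179 = 178. Since this equals -1 (mod 179), Wilson confirms 179 is prime.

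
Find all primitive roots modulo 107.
There are φ(106) = 52 primitive roots mod 107: {2, 5, 6, 7, 8, 15, 17, 18, 20, 21, 22, 24, 26, 28, 31, 32, 38, 43, 45, 46, 50, 51, 54, 55, 58, 59, 60, 63, 65, 66, 67, 68, 70, 71, 72, 73, 74, 77, 78, 80, 82, 84, 88, 91, 93, 94, 95, 96, 97, 98, 103, 104}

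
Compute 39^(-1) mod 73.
Since 73 is prime, by Fermat 39^(-1) ≡ 39^{71} ≡ 15 mod 73. Verify: 39 × 15 = 585 ≡ 1 mod 73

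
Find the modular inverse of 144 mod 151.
Since 151 is prime, by Fermat 144^(-1) ≡ 144^{149} ≡ 43 mod 151. Verify: 144 × 43 = 6192 ≡ 1 mod 151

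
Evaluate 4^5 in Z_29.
By repeated squaring (mod 29): 4^{1}≡4, 4^{2}≡16, 4^{4}≡24. Then 4^{5} = 4^{4+1} ≡ 24 × 4 ≡ 9 (mod 29)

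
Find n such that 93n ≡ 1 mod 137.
Since 137 is prime, by Fermat 93^(-1) ≡ 93^{135} ≡ 28 mod 137. Verify: 93 × 28 = 2604 ≡ 1 mod 137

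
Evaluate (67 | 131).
(67/131) = 67^{65} mod 131 = -1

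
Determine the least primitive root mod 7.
g = 3. Powers: [3, 2, 6, 4, 5, 1] generates all 6 non-zero residues.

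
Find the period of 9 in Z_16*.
Powers of 9 mod 16: 9^1≡9, 9^2≡1. ord_16(9) = 2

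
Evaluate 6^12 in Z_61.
By repeated squaring (mod 61): 6^{1}≡6, 6^{2}≡36, 6^{4}≡15, 6^{8}≡42. Then 6^{12} = 6^{8+4} ≡ 42 × 15 ≡ 20 (mod 61)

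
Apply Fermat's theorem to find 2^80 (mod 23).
By Fermat: 2^{22} ≡ 1 (mod 23). 80 = 3×22 + 14. So 2^{80} ≡ 2^{14} ≡ 8 (mod 23)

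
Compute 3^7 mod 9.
By repeated squaring (mod 9): 3^{1}≡3, 3^{2}≡0, 3^{4}≡0. Then 3^{7} = 3^{4+2+1} ≡ 0 × 0 × 3 ≡ 0 (mod 9)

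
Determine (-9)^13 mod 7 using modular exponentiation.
Using Fermat: (-9)^{6} ≡ 1 (mod 7). 13 ≡ 1 (mod 6). So (-9)^{13} ≡ (-9)^{1} ≡ 5 (mod 7)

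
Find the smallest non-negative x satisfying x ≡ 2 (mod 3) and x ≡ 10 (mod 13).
M = 3 × 13 = 39. M₁ = 13, y₁ ≡ 1 (mod 3). M₂ = 3, y₂ ≡ 9 (mod 13). x = 2×13×1 + 10×3×9 ≡ 23 (mod 39)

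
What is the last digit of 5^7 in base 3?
Using Fermat: 5^{2} ≡ 1 (mod 3). 7 ≡ 1 (mod 2). So 5^{7} ≡ 5^{1} ≡ 2 (mod 3)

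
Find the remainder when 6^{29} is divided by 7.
By Fermat: 6^{6} ≡ 1 mod 7. 29 = 4×6 + 5. So 6^{29} ≡ 6^{5} ≡ 6 mod 7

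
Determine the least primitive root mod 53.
g = 2. For each prime q|52: 2^{26}≡52, 2^{4}≡16, none ≡ 1, so ord_53(2) = 52 and 2 is a primitive root.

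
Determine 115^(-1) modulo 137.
Since 137 is prime, by Fermat 115^(-1) ≡ 115^{135} ≡ 56 mod 137. Verify: 115 × 56 = 6440 ≡ 1 mod 137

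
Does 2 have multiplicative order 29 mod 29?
Powers of 2 mod 29: 2^1≡2, 2^2≡4, 2^3≡8, 2^4≡16, 2^5≡3, 2^6≡6, 2^7≡12, 2^8≡24, 2^9≡19, 2^10≡9, 2^11≡18, 2^12≡7, 2^13≡14, 2^14≡28, 2^15≡27, 2^16≡25, 2^17≡21, 2^18≡13, 2^19≡26, 2^20≡23, 2^21≡17, 2^22≡5, 2^23≡10, 2^24≡20, 2^25≡11, 2^26≡22, 2^27≡15, 2^28≡1. Already 2^28≡1, so the order is 28 < 29. No, the actual order is 28.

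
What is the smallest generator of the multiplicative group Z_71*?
g = 7. Powers: [7, 49, 59, 58, 51, 2, 14, 27, 47, 45, ...] generates all 70 non-zero residues.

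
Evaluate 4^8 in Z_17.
By repeated squaring mod 17: 4^{1}≡4, 4^{2}≡16, 4^{4}≡1, 4^{8}≡1. So 4^{8} ≡ 1 mod 17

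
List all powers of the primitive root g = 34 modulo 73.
34^1, 34^2, ..., 34^{72} mod 73: [34, 61, 30, 71, 5, 24, 13, 4, 63, 25, 47, 65, 20, 23, 52, 16, 33, 27, 42, 41, 7, 19, 62, 64, 59, 35, 22, 18, 28, 3, 29, 37, 17, 67, 15, 72, 39, 12, 43, 2, 68, 49, 60, 69, 10, 48, 26, 8, 53, 50, 21, 57, 40, 46, 31, 32, 66, 54, 11, 9, 14, 38, 51, 55, 45, 70, 44, 36, 56, 6, 58, 1]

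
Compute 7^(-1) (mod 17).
Since 17 is prime, by Fermat 7^(-1) ≡ 7^{15} ≡ 5 (mod 17). Verify: 7 × 5 = 35 ≡ 1 (mod 17)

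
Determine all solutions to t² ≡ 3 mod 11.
The square roots of 3 mod 11 are 5 and 6. Verify: 5² = 25 ≡ 3 mod 11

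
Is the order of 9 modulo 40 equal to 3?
Powers of 9 mod 40: 9^1≡9, 9^2≡1. Already 9^2≡1, so the order is 2 < 3. No, the actual order is 2.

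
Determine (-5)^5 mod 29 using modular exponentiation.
By repeated squaring (mod 29): (-5)^{1}≡24, (-5)^{2}≡25, (-5)^{4}≡16. Then (-5)^{5} = (-5)^{4+1} ≡ 16 × 24 ≡ 7 (mod 29)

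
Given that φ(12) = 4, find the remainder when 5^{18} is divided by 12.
By Euler: 5^{4} ≡ 1 mod 12 since gcd(5, 12) = 1. 18 = 4×4 + 2. So 5^{18} ≡ 5^{2} ≡ 1 mod 12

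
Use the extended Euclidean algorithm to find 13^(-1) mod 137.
Extended GCD: 13(-21) + 137(2) = 1. So 13^(-1) ≡ -21 ≡ 116 mod 137. Verify: 13 × 116 = 1508 ≡ 1 mod 137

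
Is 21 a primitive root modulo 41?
21^{20} ≡ 1 (mod 41) and 20 < 40, so ord_41(21) = 20 ≠ 40 and 21 is not a primitive root.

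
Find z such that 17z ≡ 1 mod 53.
Since 53 is prime, by Fermat 17^(-1) ≡ 17^{51} ≡ 25 mod 53. Verify: 17 × 25 = 425 ≡ 1 mod 53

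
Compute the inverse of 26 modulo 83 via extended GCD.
Extended GCD: 26(16) + 83(-5) = 1. So 26^(-1) ≡ 16 (mod 83). Verify: 26 × 16 = 416 ≡ 1 (mod 83)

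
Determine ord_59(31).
Powers of 31 mod 59: 31^1≡31, 31^2≡17, 31^3≡55, 31^4≡53, 31^5≡50, 31^6≡16, 31^7≡24, 31^8≡36, 31^9≡54, 31^10≡22, 31^11≡33, 31^12≡20, 31^13≡30, 31^14≡45, 31^15≡38, 31^16≡57, 31^17≡56, 31^18≡25, 31^19≡8, 31^20≡12, 31^21≡18, 31^22≡27, 31^23≡11, 31^24≡46, 31^25≡10, 31^26≡15, 31^27≡52, 31^28≡19, 31^29≡58, 31^30≡28, 31^31≡42, 31^32≡4, 31^33≡6, 31^34≡9, 31^35≡43, 31^36≡35, 31^37≡23, 31^38≡5, 31^39≡37, 31^40≡26, 31^41≡39, 31^42≡29, 31^43≡14, 31^44≡21, 31^45≡2, 31^46≡3, 31^47≡34, 31^48≡51, 31^49≡47, 31^50≡41, 31^51≡32, 31^52≡48, 31^53≡13, 31^54≡49, 31^55≡44, 31^56≡7, 31^57≡40, 31^58≡1. ord_59(31) = 58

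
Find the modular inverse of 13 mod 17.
Since 17 is prime, by Fermat 13^(-1) ≡ 13^{15} ≡ 4 mod 17. Verify: 13 × 4 = 52 ≡ 1 mod 17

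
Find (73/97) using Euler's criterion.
(73/97) = 73^{48} mod 97 = 1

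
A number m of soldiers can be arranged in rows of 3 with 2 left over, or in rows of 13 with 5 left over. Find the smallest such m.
M = 3 × 13 = 39. M₁ = 13, y₁ ≡ 1 mod 3. M₂ = 3, y₂ ≡ 9 mod 13. m = 2×13×1 + 5×3×9 ≡ 5 mod 39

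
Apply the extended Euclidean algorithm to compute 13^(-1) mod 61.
Extended GCD: 13(-14) + 61(3) = 1. So 13^(-1) ≡ -14 ≡ 47 mod 61. Verify: 13 × 47 = 611 ≡ 1 mod 61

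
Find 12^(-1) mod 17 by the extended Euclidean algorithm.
Extended GCD: 12(-7) + 17(5) = 1. So 12^(-1) ≡ -7 ≡ 10 mod 17. Verify: 12 × 10 = 120 ≡ 1 mod 17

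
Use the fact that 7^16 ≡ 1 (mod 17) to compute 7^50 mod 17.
By Fermat: 7^{16} ≡ 1 (mod 17). 50 = 3×16 + 2. So 7^{50} ≡ 7^{2} ≡ 15 (mod 17)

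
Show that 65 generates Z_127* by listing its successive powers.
65^1, 65^2, ..., 65^{126} mod 127: [65, 34, 51, 13, 83, 61, 28, 42, 63, 31, 110, 38, 57, 22, 33, 113, 106, 32, 48, 72, 108, 35, 116, 47, 7, 74, 111, 103, 91, 73, 46, 69, 40, 60, 90, 8, 12, 18, 27, 104, 29, 107, 97, 82, 123, 121, 118, 50, 75, 49, 10, 15, 86, 2, 3, 68, 102, 26, 39, 122, 56, 84, 126, 62, 93, 76, 114, 44, 66, 99, 85, 64, 96, 17, 89, 70, 105, 94, 14, 21, 95, 79, 55, 19, 92, 11, 80, 120, 53, 16, 24, 36, 54, 81, 58, 87, 67, 37, 119, 115, 109, 100, 23, 98, 20, 30, 45, 4, 6, 9, 77, 52, 78, 117, 112, 41, 125, 124, 59, 25, 101, 88, 5, 71, 43, 1]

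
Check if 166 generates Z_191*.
166^{38} ≡ 1 mod 191 and 38 < 190, so ord_191(166) = 38 ≠ 190 and 166 is not a primitive root.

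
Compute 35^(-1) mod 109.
Since 109 is prime, by Fermat 35^(-1) ≡ 35^{107} ≡ 81 mod 109. Verify: 35 × 81 = 2835 ≡ 1 mod 109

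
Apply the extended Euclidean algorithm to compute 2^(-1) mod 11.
Extended GCD: 2(-5) + 11(1) = 1. So 2^(-1) ≡ -5 ≡ 6 (mod 11). Verify: 2 × 6 = 12 ≡ 1 (mod 11)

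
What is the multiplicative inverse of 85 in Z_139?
Since 139 is prime, by Fermat 85^(-1) ≡ 85^{137} ≡ 18 mod 139. Verify: 85 × 18 = 1530 ≡ 1 mod 139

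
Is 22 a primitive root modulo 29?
22^{14} ≡ 1 (mod 29) and 14 < 28, so ord_29(22) = 14 ≠ 28 and 22 is not a primitive root.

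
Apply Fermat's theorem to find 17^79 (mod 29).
By Fermat: 17^{28} ≡ 1 (mod 29). 79 = 2×28 + 23. So 17^{79} ≡ 17^{23} ≡ 12 (mod 29)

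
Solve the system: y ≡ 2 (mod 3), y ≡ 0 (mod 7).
M = 3 × 7 = 21. M₁ = 7, y₁ ≡ 1 (mod 3). M₂ = 3, y₂ ≡ 5 (mod 7). y = 2×7×1 + 0×3×5 ≡ 14 (mod 21)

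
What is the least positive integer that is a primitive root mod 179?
g = 2. For each prime q|178: 2^{89}≡178, 2^{2}≡4, none ≡ 1, so ord_179(2) = 178 and 2 is a primitive root.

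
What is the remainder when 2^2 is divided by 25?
2^{2} = 4 ≡ 4 mod 25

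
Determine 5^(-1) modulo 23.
Since 23 is prime, by Fermat 5^(-1) ≡ 5^{21} ≡ 14 mod 23. Verify: 5 × 14 = 70 ≡ 1 mod 23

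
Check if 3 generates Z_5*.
ord_5(3) divides 4. For each prime q|4: 3^{2}≡4, none ≡ 1. So 3 has order 4 and is a primitive root mod 5.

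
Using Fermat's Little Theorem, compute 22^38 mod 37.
By Fermat: 22^{36} ≡ 1 mod 37. So 22^{38} = 22^{36} · 22^{2} ≡ 22^{2} ≡ 3 mod 37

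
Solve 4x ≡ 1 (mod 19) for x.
Since 19 is prime, by Fermat 4^(-1) ≡ 4^{17} ≡ 5 (mod 19). Verify: 4 × 5 = 20 ≡ 1 (mod 19)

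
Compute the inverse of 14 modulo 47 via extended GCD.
Extended GCD: 14(-10) + 47(3) = 1. So 14^(-1) ≡ -10 ≡ 37 mod 47. Verify: 14 × 37 = 518 ≡ 1 mod 47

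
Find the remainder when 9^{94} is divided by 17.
By Fermat: 9^{16} ≡ 1 (mod 17). 94 = 5×16 + 14. So 9^{94} ≡ 9^{14} ≡ 4 (mod 17)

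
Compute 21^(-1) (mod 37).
Since 37 is prime, by Fermat 21^(-1) ≡ 21^{35} ≡ 30 (mod 37). Verify: 21 × 30 = 630 ≡ 1 (mod 37)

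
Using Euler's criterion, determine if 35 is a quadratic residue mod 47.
By Euler's criterion: 35^{23} ≡ 46 (mod 47). Since this equals -1 (≡ 46), 35 is not a QR.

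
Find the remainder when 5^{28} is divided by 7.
By Fermat: 5^{6} ≡ 1 (mod 7). 28 = 4×6 + 4. So 5^{28} ≡ 5^{4} ≡ 2 (mod 7)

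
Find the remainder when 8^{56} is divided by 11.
By Fermat: 8^{10} ≡ 1 mod 11. 56 = 5×10 + 6. So 8^{56} ≡ 8^{6} ≡ 3 mod 11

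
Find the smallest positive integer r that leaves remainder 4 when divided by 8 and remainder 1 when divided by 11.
M = 8 × 11 = 88. M₁ = 11, y₁ ≡ 3 mod 8. M₂ = 8, y₂ ≡ 7 mod 11. r = 4×11×3 + 1×8×7 ≡ 12 mod 88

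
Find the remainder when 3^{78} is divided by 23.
By Fermat: 3^{22} ≡ 1 mod 23. 78 = 3×22 + 12. So 3^{78} ≡ 3^{12} ≡ 3 mod 23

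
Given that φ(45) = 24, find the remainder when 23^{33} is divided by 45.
By Euler: 23^{24} ≡ 1 mod 45 since gcd(23, 45) = 1. 33 = 1×24 + 9. So 23^{33} ≡ 23^{9} ≡ 8 mod 45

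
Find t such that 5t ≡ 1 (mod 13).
Since 13 is prime, by Fermat 5^(-1) ≡ 5^{11} ≡ 8 (mod 13). Verify: 5 × 8 = 40 ≡ 1 (mod 13)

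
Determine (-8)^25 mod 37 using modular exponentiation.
By repeated squaring mod 37: (-8)^{1}≡29, (-8)^{2}≡27, (-8)^{4}≡26, (-8)^{8}≡10, (-8)^{16}≡26. Then (-8)^{25} = (-8)^{16+8+1} ≡ 26 × 10 × 29 ≡ 29 mod 37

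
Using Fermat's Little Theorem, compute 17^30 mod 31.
By Fermat's Little Theorem, 17^{30} ≡ 1 (mod 31) since 31 is prime and gcd(17, 31) = 1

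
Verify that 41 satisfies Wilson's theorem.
(40)! mod 41 = 40. Since this equals -1 mod 41, Wilson confirms 41 is prime.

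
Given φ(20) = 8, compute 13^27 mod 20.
By Euler: 13^{8} ≡ 1 mod 20 since gcd(13, 20) = 1. 27 = 3×8 + 3. So 13^{27} ≡ 13^{3} ≡ 17 mod 20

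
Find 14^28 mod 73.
By repeated squaring mod 73: 14^{1}≡14, 14^{2}≡50, 14^{4}≡18, 14^{8}≡32, 14^{16}≡2. Then 14^{28} = 14^{16+8+4} ≡ 2 × 32 × 18 ≡ 57 mod 73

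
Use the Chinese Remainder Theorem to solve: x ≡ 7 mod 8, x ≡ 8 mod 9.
M = 8 × 9 = 72. M₁ = 9, y₁ ≡ 1 mod 8. M₂ = 8, y₂ ≡ 8 mod 9. x = 7×9×1 + 8×8×8 ≡ 71 mod 72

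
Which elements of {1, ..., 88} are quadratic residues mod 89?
Squares in Z_89*: {1, 2, 4, 5, 8, 9, 10, 11, 16, 17, 18, 20, 21, 22, 25, 32, 34, 36, 39, 40, 42, 44, 45, 47, 49, 50, 53, 55, 57, 64, 67, 68, 69, 71, 72, 73, 78, 79, 80, 81, 84, 85, 87, 88}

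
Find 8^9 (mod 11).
By repeated squaring (mod 11): 8^{1}≡8, 8^{2}≡9, 8^{4}≡4, 8^{8}≡5. Then 8^{9} = 8^{8+1} ≡ 5 × 8 ≡ 7 (mod 11)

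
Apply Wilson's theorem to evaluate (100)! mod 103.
(102)! = (100)! × (101) × (102) ≡ -1 (mod 103). So (100)! ≡ -1 × [(102)(101)]^(-1) ≡ 51 (mod 103)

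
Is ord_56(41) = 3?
Powers of 41 mod 56: 41^1≡41, 41^2≡1. Already 41^2≡1, so the order is 2 < 3. No, the actual order is 2.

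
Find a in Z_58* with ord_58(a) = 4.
17 has order 4 mod 58 since 17^{4} ≡ 1 (mod 58) and no smaller power works.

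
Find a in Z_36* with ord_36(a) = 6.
5 has order 6 mod 36 since 5^{6} ≡ 1 (mod 36) and no smaller power works.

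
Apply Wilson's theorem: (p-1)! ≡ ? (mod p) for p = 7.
By Wilson's theorem, (6)! ≡ -1 ≡ 6 (mod 7)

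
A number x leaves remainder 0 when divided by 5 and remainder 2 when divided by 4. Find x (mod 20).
M = 5 × 4 = 20. M₁ = 4, y₁ ≡ 4 (mod 5). M₂ = 5, y₂ ≡ 1 (mod 4). x = 0×4×4 + 2×5×1 ≡ 10 (mod 20)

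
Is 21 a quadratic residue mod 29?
By Euler's criterion: 21^{14} ≡ 28 mod 29. Since this equals -1 (≡ 28), 21 is not a QR.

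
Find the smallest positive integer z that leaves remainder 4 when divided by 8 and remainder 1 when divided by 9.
M = 8 × 9 = 72. M₁ = 9, y₁ ≡ 1 mod 8. M₂ = 8, y₂ ≡ 8 mod 9. z = 4×9×1 + 1×8×8 ≡ 28 mod 72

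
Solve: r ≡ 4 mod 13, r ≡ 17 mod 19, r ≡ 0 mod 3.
M = 13 × 19 × 3 = 741. M₁ = 57, y₁ ≡ 8 mod 13. M₂ = 39, y₂ ≡ 1 mod 19. M₃ = 247, y₃ ≡ 1 mod 3. r = 4×57×8 + 17×39×1 + 0×247×1 ≡ 264 mod 741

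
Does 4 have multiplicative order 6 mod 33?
Powers of 4 mod 33: 4^1≡4, 4^2≡16, 4^3≡31, 4^4≡25, 4^5≡1. Already 4^5≡1, so the order is 5 < 6. No, the actual order is 5.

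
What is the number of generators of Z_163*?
There are φ(163-1) = φ(162) = 54 primitive roots modulo 163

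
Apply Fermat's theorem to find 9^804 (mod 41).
By Fermat: 9^{40} ≡ 1 (mod 41). 804 ≡ 4 (mod 40). So 9^{804} ≡ 9^{4} ≡ 1 (mod 41)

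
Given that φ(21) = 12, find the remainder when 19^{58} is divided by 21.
By Euler: 19^{12} ≡ 1 mod 21 since gcd(19, 21) = 1. 58 = 4×12 + 10. So 19^{58} ≡ 19^{10} ≡ 16 mod 21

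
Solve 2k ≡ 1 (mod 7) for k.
Since 7 is prime, by Fermat 2^(-1) ≡ 2^{5} ≡ 4 (mod 7). Verify: 2 × 4 = 8 ≡ 1 (mod 7)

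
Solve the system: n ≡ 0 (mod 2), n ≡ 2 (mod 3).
M = 2 × 3 = 6. M₁ = 3, y₁ ≡ 1 (mod 2). M₂ = 2, y₂ ≡ 2 (mod 3). n = 0×3×1 + 2×2×2 ≡ 2 (mod 6)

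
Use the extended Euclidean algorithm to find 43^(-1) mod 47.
Extended GCD: 43(-12) + 47(11) = 1. So 43^(-1) ≡ -12 ≡ 35 (mod 47). Verify: 43 × 35 = 1505 ≡ 1 (mod 47)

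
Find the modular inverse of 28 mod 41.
Since 41 is prime, by Fermat 28^(-1) ≡ 28^{39} ≡ 22 mod 41. Verify: 28 × 22 = 616 ≡ 1 mod 41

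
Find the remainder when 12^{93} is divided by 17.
By Fermat: 12^{16} ≡ 1 (mod 17). 93 = 5×16 + 13. So 12^{93} ≡ 12^{13} ≡ 14 (mod 17)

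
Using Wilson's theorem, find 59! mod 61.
(60)! = (59)! × (60) ≡ -1 mod 61. So (59)! ≡ -1 × (60)^(-1) ≡ (-1)×(-1) = 1 mod 61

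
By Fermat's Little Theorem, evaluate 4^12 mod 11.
By Fermat: 4^{10} ≡ 1 mod 11. So 4^{12} = 4^{10} · 4^{2} ≡ 4^{2} ≡ 5 mod 11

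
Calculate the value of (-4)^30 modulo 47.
By repeated squaring mod 47: (-4)^{1}≡43, (-4)^{2}≡16, (-4)^{4}≡21, (-4)^{8}≡18, (-4)^{16}≡42. Then (-4)^{30} = (-4)^{16+8+4+2} ≡ 42 × 18 × 21 × 16 ≡ 28 mod 47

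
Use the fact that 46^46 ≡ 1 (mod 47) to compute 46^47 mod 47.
By Fermat: 46^{46} ≡ 1 (mod 47). So 46^{47} = 46^{46} · 46^{1} ≡ 46^{1} ≡ 46 (mod 47)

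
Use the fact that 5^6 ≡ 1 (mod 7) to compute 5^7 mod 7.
By Fermat: 5^{6} ≡ 1 (mod 7). So 5^{7} = 5^{6} · 5^{1} ≡ 5^{1} ≡ 5 (mod 7)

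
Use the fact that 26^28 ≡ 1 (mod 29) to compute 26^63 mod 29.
By Fermat: 26^{28} ≡ 1 (mod 29). 63 = 2×28 + 7. So 26^{63} ≡ 26^{7} ≡ 17 (mod 29)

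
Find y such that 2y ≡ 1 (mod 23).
Since 23 is prime, by Fermat 2^(-1) ≡ 2^{21} ≡ 12 (mod 23). Verify: 2 × 12 = 24 ≡ 1 (mod 23)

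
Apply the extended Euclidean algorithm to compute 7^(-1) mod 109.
Extended GCD: 7(-31) + 109(2) = 1. So 7^(-1) ≡ -31 ≡ 78 mod 109. Verify: 7 × 78 = 546 ≡ 1 mod 109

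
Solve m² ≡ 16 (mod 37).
The square roots of 16 mod 37 are 33 and 4. Verify: 33² = 1089 ≡ 16 (mod 37)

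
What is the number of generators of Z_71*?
Number of primitive roots mod 71 = φ(p-1) = φ(70) = 24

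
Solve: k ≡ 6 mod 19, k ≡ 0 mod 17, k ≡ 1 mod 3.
M = 19 × 17 × 3 = 969. M₁ = 51, y₁ ≡ 3 mod 19. M₂ = 57, y₂ ≡ 3 mod 17. M₃ = 323, y₃ ≡ 2 mod 3. k = 6×51×3 + 0×57×3 + 1×323×2 ≡ 595 mod 969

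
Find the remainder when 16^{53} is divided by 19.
By Fermat: 16^{18} ≡ 1 (mod 19). 53 = 2×18 + 17. So 16^{53} ≡ 16^{17} ≡ 6 (mod 19)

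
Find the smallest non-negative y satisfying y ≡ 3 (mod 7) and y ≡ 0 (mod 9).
M = 7 × 9 = 63. M₁ = 9, y₁ ≡ 4 (mod 7). M₂ = 7, y₂ ≡ 4 (mod 9). y = 3×9×4 + 0×7×4 ≡ 45 (mod 63)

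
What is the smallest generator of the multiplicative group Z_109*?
g = 6. For each prime q|108: 6^{54}≡108, 6^{36}≡63, none ≡ 1, so ord_109(6) = 108 and 6 is a primitive root.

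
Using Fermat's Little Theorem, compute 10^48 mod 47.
By Fermat: 10^{46} ≡ 1 mod 47. So 10^{48} = 10^{46} · 10^{2} ≡ 10^{2} ≡ 6 mod 47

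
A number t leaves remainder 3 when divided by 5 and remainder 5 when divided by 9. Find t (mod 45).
M = 5 × 9 = 45. M₁ = 9, y₁ ≡ 4 (mod 5). M₂ = 5, y₂ ≡ 2 (mod 9). t = 3×9×4 + 5×5×2 ≡ 23 (mod 45)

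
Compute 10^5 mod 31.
By repeated squaring mod 31: 10^{1}≡10, 10^{2}≡7, 10^{4}≡18. Then 10^{5} = 10^{4+1} ≡ 18 × 10 ≡ 25 mod 31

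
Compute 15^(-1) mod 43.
Since 43 is prime, by Fermat 15^(-1) ≡ 15^{41} ≡ 23 mod 43. Verify: 15 × 23 = 345 ≡ 1 mod 43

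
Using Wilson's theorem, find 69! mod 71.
(70)! = (69)! × (70) ≡ -1 mod 71. So (69)! ≡ -1 × (70)^(-1) ≡ (-1)×(-1) = 1 mod 71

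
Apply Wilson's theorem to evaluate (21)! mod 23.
(22)! = (21)! × (22) ≡ -1 (mod 23). So (21)! ≡ -1 × (22)^(-1) ≡ (-1)×(-1) = 1 (mod 23)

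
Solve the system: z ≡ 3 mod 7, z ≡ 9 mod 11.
M = 7 × 11 = 77. M₁ = 11, y₁ ≡ 2 mod 7. M₂ = 7, y₂ ≡ 8 mod 11. z = 3×11×2 + 9×7×8 ≡ 31 mod 77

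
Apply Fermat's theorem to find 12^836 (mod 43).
By Fermat: 12^{42} ≡ 1 (mod 43). 836 ≡ 38 (mod 42). So 12^{836} ≡ 12^{38} ≡ 13 (mod 43)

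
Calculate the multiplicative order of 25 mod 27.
Powers of 25 mod 27: 25^1≡25, 25^2≡4, 25^3≡19, 25^4≡16, 25^5≡22, 25^6≡10, 25^7≡7, 25^8≡13, 25^9≡1. Order = 9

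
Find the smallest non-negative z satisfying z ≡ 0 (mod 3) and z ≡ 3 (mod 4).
M = 3 × 4 = 12. M₁ = 4, y₁ ≡ 1 (mod 3). M₂ = 3, y₂ ≡ 3 (mod 4). z = 0×4×1 + 3×3×3 ≡ 3 (mod 12)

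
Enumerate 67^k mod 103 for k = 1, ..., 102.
67^1, 67^2, ..., 67^{102} mod 103: [67, 60, 3, 98, 77, 9, 88, 25, 27, 58, 75, 81, 71, 19, 37, 7, 57, 8, 21, 68, 24, 63, 101, 72, 86, 97, 10, 52, 85, 30, 53, 49, 90, 56, 44, 64, 65, 29, 89, 92, 87, 61, 70, 55, 80, 4, 62, 34, 12, 83, 102, 36, 43, 100, 5, 26, 94, 15, 78, 76, 45, 28, 22, 32, 84, 66, 96, 46, 95, 82, 35, 79, 40, 2, 31, 17, 6, 93, 51, 18, 73, 50, 54, 13, 47, 59, 39, 38, 74, 14, 11, 16, 42, 33, 48, 23, 99, 41, 69, 91, 20, 1]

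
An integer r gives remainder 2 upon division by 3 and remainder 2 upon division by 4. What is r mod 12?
M = 3 × 4 = 12. M₁ = 4, y₁ ≡ 1 mod 3. M₂ = 3, y₂ ≡ 3 mod 4. r = 2×4×1 + 2×3×3 ≡ 2 mod 12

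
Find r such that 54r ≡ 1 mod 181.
Since 181 is prime, by Fermat 54^(-1) ≡ 54^{179} ≡ 57 mod 181. Verify: 54 × 57 = 3078 ≡ 1 mod 181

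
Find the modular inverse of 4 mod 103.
Since 103 is prime, by Fermat 4^(-1) ≡ 4^{101} ≡ 26 (mod 103). Verify: 4 × 26 = 104 ≡ 1 (mod 103)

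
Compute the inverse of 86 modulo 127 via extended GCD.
Extended GCD: 86(-31) + 127(21) = 1. So 86^(-1) ≡ -31 ≡ 96 mod 127. Verify: 86 × 96 = 8256 ≡ 1 mod 127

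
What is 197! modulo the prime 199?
(198)! = (197)! × (198) ≡ -1 mod 199. So (197)! ≡ -1 × (198)^(-1) ≡ (-1)×(-1) = 1 mod 199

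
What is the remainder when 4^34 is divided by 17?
Using Fermat: 4^{16} ≡ 1 (mod 17). 34 ≡ 2 (mod 16). So 4^{34} ≡ 4^{2} ≡ 16 (mod 17)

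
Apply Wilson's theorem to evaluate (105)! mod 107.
(106)! = (105)! × (106) ≡ -1 (mod 107). So (105)! ≡ -1 × (106)^(-1) ≡ (-1)×(-1) = 1 (mod 107)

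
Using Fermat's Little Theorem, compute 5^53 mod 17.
By Fermat: 5^{16} ≡ 1 (mod 17). 53 = 3×16 + 5. So 5^{53} ≡ 5^{5} ≡ 14 (mod 17)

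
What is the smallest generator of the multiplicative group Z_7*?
g = 3. For each prime q|6: 3^{3}≡6, 3^{2}≡2, none ≡ 1, so ord_7(3) = 6 and 3 is a primitive root.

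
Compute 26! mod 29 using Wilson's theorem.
(28)! = (26)! × (27) × (28) ≡ -1 mod 29. So (26)! ≡ -1 × [(28)(27)]^(-1) ≡ 14 mod 29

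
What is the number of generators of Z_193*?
A prime p has φ(p-1) primitive roots; here φ(192) = 64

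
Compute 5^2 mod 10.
5^{2} = 25 ≡ 5 mod 10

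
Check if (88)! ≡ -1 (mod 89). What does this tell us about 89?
(88)! mod 89 = 88. Since this equals -1 (mod 89), Wilson confirms 89 is prime.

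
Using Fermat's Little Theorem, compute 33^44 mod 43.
By Fermat: 33^{42} ≡ 1 (mod 43). So 33^{44} = 33^{42} · 33^{2} ≡ 33^{2} ≡ 14 (mod 43)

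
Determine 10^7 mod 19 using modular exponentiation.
By repeated squaring (mod 19): 10^{1}≡10, 10^{2}≡5, 10^{4}≡6. Then 10^{7} = 10^{4+2+1} ≡ 6 × 5 × 10 ≡ 15 (mod 19)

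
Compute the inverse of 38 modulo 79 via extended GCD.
Extended GCD: 38(-27) + 79(13) = 1. So 38^(-1) ≡ -27 ≡ 52 (mod 79). Verify: 38 × 52 = 1976 ≡ 1 (mod 79)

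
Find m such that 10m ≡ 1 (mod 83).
Since 83 is prime, by Fermat 10^(-1) ≡ 10^{81} ≡ 25 (mod 83). Verify: 10 × 25 = 250 ≡ 1 (mod 83)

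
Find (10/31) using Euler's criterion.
(10/31) = 10^{15} mod 31 = 1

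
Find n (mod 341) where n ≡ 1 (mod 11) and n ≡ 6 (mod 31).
M = 11 × 31 = 341. M₁ = 31, y₁ ≡ 5 (mod 11). M₂ = 11, y₂ ≡ 17 (mod 31). n = 1×31×5 + 6×11×17 ≡ 254 (mod 341)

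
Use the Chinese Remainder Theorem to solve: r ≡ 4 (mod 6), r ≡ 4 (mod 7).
M = 6 × 7 = 42. M₁ = 7, y₁ ≡ 1 (mod 6). M₂ = 6, y₂ ≡ 6 (mod 7). r = 4×7×1 + 4×6×6 ≡ 4 (mod 42)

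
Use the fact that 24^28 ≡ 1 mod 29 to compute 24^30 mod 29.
By Fermat: 24^{28} ≡ 1 mod 29. So 24^{30} = 24^{28} · 24^{2} ≡ 24^{2} ≡ 25 mod 29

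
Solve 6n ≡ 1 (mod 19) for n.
Since 19 is prime, by Fermat 6^(-1) ≡ 6^{17} ≡ 16 (mod 19). Verify: 6 × 16 = 96 ≡ 1 (mod 19)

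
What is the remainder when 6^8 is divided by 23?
By repeated squaring mod 23: 6^{1}≡6, 6^{2}≡13, 6^{4}≡8, 6^{8}≡18. So 6^{8} ≡ 18 mod 23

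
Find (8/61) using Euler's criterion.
(8/61) = 8^{30} mod 61 = -1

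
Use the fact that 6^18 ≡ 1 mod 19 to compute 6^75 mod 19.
By Fermat: 6^{18} ≡ 1 mod 19. 75 = 4×18 + 3. So 6^{75} ≡ 6^{3} ≡ 7 mod 19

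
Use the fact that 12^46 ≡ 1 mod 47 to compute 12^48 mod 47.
By Fermat: 12^{46} ≡ 1 mod 47. So 12^{48} = 12^{46} · 12^{2} ≡ 12^{2} ≡ 3 mod 47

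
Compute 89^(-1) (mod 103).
Since 103 is prime, by Fermat 89^(-1) ≡ 89^{101} ≡ 22 (mod 103). Verify: 89 × 22 = 1958 ≡ 1 (mod 103)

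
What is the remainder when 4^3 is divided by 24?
4^{3} = 64 ≡ 16 (mod 24)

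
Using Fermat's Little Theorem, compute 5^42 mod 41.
By Fermat: 5^{40} ≡ 1 mod 41. So 5^{42} = 5^{40} · 5^{2} ≡ 5^{2} ≡ 25 mod 41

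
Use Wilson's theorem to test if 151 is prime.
(150)! mod 151 = 150. Since 150 ≡ -1 mod 151, 151 is prime.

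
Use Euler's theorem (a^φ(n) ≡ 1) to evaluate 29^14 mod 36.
By Euler: 29^{12} ≡ 1 mod 36 since gcd(29, 36) = 1. 14 = 1×12 + 2. So 29^{14} ≡ 29^{2} ≡ 13 mod 36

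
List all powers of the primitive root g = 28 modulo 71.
28^1, 28^2, ..., 28^{70} mod 71: [28, 3, 13, 9, 39, 27, 46, 10, 67, 30, 59, 19, 35, 57, 34, 29, 31, 16, 22, 48, 66, 2, 56, 6, 26, 18, 7, 54, 21, 20, 63, 60, 47, 38, 70, 43, 68, 58, 62, 32, 44, 25, 61, 4, 41, 12, 52, 36, 14, 37, 42, 40, 55, 49, 23, 5, 69, 15, 65, 45, 53, 64, 17, 50, 51, 8, 11, 24, 33, 1]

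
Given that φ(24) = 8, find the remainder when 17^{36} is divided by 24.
By Euler: 17^{8} ≡ 1 (mod 24) since gcd(17, 24) = 1. 36 = 4×8 + 4. So 17^{36} ≡ 17^{4} ≡ 1 (mod 24)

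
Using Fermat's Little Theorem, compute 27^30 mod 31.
By Fermat's Little Theorem, 27^{30} ≡ 1 (mod 31) since 31 is prime and gcd(27, 31) = 1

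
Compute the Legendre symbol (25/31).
(25/31) = 25^{15} mod 31 = 1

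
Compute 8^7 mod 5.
Using Fermat: 8^{4} ≡ 1 mod 5. 7 ≡ 3 mod 4. So 8^{7} ≡ 8^{3} ≡ 2 mod 5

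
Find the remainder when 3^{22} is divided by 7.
By Fermat: 3^{6} ≡ 1 mod 7. 22 = 3×6 + 4. So 3^{22} ≡ 3^{4} ≡ 4 mod 7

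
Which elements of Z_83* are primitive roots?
There are φ(82) = 40 primitive roots mod 83: {2, 5, 6, 8, 13, 14, 15, 18, 19, 20, 22, 24, 32, 34, 35, 39, 42, 43, 45, 46, 47, 50, 52, 53, 54, 55, 56, 57, 58, 60, 62, 66, 67, 71, 72, 73, 74, 76, 79, 80}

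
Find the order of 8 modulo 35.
Powers of 8 mod 35: 8^1≡8, 8^2≡29, 8^3≡22, 8^4≡1. Order = 4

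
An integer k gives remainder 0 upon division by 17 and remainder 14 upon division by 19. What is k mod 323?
M = 17 × 19 = 323. M₁ = 19, y₁ ≡ 9 mod 17. M₂ = 17, y₂ ≡ 9 mod 19. k = 0×19×9 + 14×17×9 ≡ 204 mod 323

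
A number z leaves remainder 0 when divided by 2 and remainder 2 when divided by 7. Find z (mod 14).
M = 2 × 7 = 14. M₁ = 7, y₁ ≡ 1 (mod 2). M₂ = 2, y₂ ≡ 4 (mod 7). z = 0×7×1 + 2×2×4 ≡ 2 (mod 14)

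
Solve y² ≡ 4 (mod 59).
The square roots of 4 mod 59 are 57 and 2. Verify: 57² = 3249 ≡ 4 (mod 59)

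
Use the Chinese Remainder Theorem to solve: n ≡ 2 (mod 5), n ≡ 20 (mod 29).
M = 5 × 29 = 145. M₁ = 29, y₁ ≡ 4 (mod 5). M₂ = 5, y₂ ≡ 6 (mod 29). n = 2×29×4 + 20×5×6 ≡ 107 (mod 145)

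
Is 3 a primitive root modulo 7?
ord_7(3) divides 6. For each prime q|6: 3^{3}≡6, 3^{2}≡2, none ≡ 1. So 3 has order 6 and is a primitive root mod 7.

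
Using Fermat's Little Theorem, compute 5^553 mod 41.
By Fermat: 5^{40} ≡ 1 mod 41. 553 ≡ 33 mod 40. So 5^{553} ≡ 5^{33} ≡ 39 mod 41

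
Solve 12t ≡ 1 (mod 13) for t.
Since 13 is prime, by Fermat 12^(-1) ≡ 12^{11} ≡ 12 (mod 13). Verify: 12 × 12 = 144 ≡ 1 (mod 13)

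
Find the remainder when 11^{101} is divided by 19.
By Fermat: 11^{18} ≡ 1 mod 19. 101 = 5×18 + 11. So 11^{101} ≡ 11^{11} ≡ 7 mod 19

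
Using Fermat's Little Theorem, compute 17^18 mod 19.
By Fermat's Little Theorem, 17^{18} ≡ 1 (mod 19) since 19 is prime and gcd(17, 19) = 1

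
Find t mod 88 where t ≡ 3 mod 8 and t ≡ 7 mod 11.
M = 8 × 11 = 88. M₁ = 11, y₁ ≡ 3 mod 8. M₂ = 8, y₂ ≡ 7 mod 11. t = 3×11×3 + 7×8×7 ≡ 51 mod 88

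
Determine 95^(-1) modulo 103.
Since 103 is prime, by Fermat 95^(-1) ≡ 95^{101} ≡ 90 mod 103. Verify: 95 × 90 = 8550 ≡ 1 mod 103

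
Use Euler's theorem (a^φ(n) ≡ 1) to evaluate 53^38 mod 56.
By Euler: 53^{24} ≡ 1 mod 56 since gcd(53, 56) = 1. 38 = 1×24 + 14. So 53^{38} ≡ 53^{14} ≡ 9 mod 56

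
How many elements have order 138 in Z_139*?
Number of primitive roots mod 139 = φ(p-1) = φ(138) = 44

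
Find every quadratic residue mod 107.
QRs mod 107: {1, 3, 4, 9, 10, 11, 12, 13, 14, 16, 19, 23, 25, 27, 29, 30, 33, 34, 35, 36, 37, 39, 40, 41, 42, 44, 47, 48, 49, 52, 53, 56, 57, 61, 62, 64, 69, 75, 76, 79, 81, 83, 85, 86, 87, 89, 90, 92, 99, 100, 101, 102, 105}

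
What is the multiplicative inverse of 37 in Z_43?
Since 43 is prime, by Fermat 37^(-1) ≡ 37^{41} ≡ 7 mod 43. Verify: 37 × 7 = 259 ≡ 1 mod 43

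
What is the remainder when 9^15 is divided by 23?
By repeated squaring mod 23: 9^{1}≡9, 9^{2}≡12, 9^{4}≡6, 9^{8}≡13. Then 9^{15} = 9^{8+4+2+1} ≡ 13 × 6 × 12 × 9 ≡ 6 mod 23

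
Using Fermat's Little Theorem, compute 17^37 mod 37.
By Fermat: 17^{36} ≡ 1 (mod 37). So 17^{37} = 17^{36} · 17^{1} ≡ 17^{1} ≡ 17 (mod 37)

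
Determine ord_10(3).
Powers of 3 mod 10: 3^1≡3, 3^2≡9, 3^3≡7, 3^4≡1. So the order of 3 is 4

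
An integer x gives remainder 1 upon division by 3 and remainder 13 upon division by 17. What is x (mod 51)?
M = 3 × 17 = 51. M₁ = 17, y₁ ≡ 2 (mod 3). M₂ = 3, y₂ ≡ 6 (mod 17). x = 1×17×2 + 13×3×6 ≡ 13 (mod 51)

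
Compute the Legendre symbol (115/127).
(115/127) = 115^{63} mod 127 = 1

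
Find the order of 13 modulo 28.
Powers of 13 mod 28: 13^1≡13, 13^2≡1. So the order of 13 is 2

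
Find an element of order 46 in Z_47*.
5 has order 46 mod 47 since 5^{46} ≡ 1 mod 47 and no smaller power works.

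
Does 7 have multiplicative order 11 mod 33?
Powers of 7 mod 33: 7^1≡7, 7^2≡16, 7^3≡13, 7^4≡25, 7^5≡10, 7^6≡4, 7^7≡28, 7^8≡31, 7^9≡19, 7^10≡1. Already 7^10≡1, so the order is 10 < 11. No, the actual order is 10.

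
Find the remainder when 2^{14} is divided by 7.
By Fermat: 2^{6} ≡ 1 (mod 7). 14 = 2×6 + 2. So 2^{14} ≡ 2^{2} ≡ 4 (mod 7)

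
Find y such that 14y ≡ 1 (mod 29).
Since 29 is prime, by Fermat 14^(-1) ≡ 14^{27} ≡ 27 (mod 29). Verify: 14 × 27 = 378 ≡ 1 (mod 29)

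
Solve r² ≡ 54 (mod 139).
The square roots of 54 mod 139 are 38 and 101. Verify: 38² = 1444 ≡ 54 (mod 139)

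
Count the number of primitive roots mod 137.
A prime p has φ(p-1) primitive roots; here φ(136) = 64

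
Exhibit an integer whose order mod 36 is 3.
13 has order 3 mod 36 since 13^{3} ≡ 1 (mod 36) and no smaller power works.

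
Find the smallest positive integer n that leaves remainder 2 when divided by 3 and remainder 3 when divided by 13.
M = 3 × 13 = 39. M₁ = 13, y₁ ≡ 1 (mod 3). M₂ = 3, y₂ ≡ 9 (mod 13). n = 2×13×1 + 3×3×9 ≡ 29 (mod 39)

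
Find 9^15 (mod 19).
By repeated squaring (mod 19): 9^{1}≡9, 9^{2}≡5, 9^{4}≡6, 9^{8}≡17. Then 9^{15} = 9^{8+4+2+1} ≡ 17 × 6 × 5 × 9 ≡ 11 (mod 19)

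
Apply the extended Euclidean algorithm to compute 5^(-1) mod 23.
Extended GCD: 5(-9) + 23(2) = 1. So 5^(-1) ≡ -9 ≡ 14 mod 23. Verify: 5 × 14 = 70 ≡ 1 mod 23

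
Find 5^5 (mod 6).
By repeated squaring (mod 6): 5^{1}≡5, 5^{2}≡1, 5^{4}≡1. Then 5^{5} = 5^{4+1} ≡ 1 × 5 ≡ 5 (mod 6)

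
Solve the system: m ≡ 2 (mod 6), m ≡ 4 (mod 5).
M = 6 × 5 = 30. M₁ = 5, y₁ ≡ 5 (mod 6). M₂ = 6, y₂ ≡ 1 (mod 5). m = 2×5×5 + 4×6×1 ≡ 14 (mod 30)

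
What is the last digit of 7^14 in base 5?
Using Fermat: 7^{4} ≡ 1 (mod 5). 14 ≡ 2 (mod 4). So 7^{14} ≡ 7^{2} ≡ 4 (mod 5)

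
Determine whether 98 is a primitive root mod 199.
98^{33} ≡ 1 (mod 199) and 33 < 198, so ord_199(98) = 33 ≠ 198 and 98 is not a primitive root.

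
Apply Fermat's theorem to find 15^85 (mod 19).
By Fermat: 15^{18} ≡ 1 (mod 19). 85 = 4×18 + 13. So 15^{85} ≡ 15^{13} ≡ 10 (mod 19)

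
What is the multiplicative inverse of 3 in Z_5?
Since 5 is prime, by Fermat 3^(-1) ≡ 3^{3} ≡ 2 (mod 5). Verify: 3 × 2 = 6 ≡ 1 (mod 5)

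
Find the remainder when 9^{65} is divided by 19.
By Fermat: 9^{18} ≡ 1 mod 19. 65 = 3×18 + 11. So 9^{65} ≡ 9^{11} ≡ 5 mod 19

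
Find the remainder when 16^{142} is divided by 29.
By Fermat: 16^{28} ≡ 1 mod 29. 142 = 5×28 + 2. So 16^{142} ≡ 16^{2} ≡ 24 mod 29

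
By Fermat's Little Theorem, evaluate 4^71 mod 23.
By Fermat: 4^{22} ≡ 1 (mod 23). 71 = 3×22 + 5. So 4^{71} ≡ 4^{5} ≡ 12 (mod 23)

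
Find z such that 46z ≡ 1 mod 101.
Since 101 is prime, by Fermat 46^(-1) ≡ 46^{99} ≡ 11 mod 101. Verify: 46 × 11 = 506 ≡ 1 mod 101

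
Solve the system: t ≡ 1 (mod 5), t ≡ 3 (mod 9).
M = 5 × 9 = 45. M₁ = 9, y₁ ≡ 4 (mod 5). M₂ = 5, y₂ ≡ 2 (mod 9). t = 1×9×4 + 3×5×2 ≡ 21 (mod 45)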